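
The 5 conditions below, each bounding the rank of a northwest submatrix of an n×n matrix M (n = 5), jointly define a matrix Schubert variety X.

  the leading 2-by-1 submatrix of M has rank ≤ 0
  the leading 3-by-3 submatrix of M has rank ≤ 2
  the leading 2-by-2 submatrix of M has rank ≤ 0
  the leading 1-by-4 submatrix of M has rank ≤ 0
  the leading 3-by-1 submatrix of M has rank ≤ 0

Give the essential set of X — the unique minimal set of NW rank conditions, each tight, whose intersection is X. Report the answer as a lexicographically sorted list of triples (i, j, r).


Reconstructing r_w from the 5 given conditions:

  0  0  0  0  1
  0  0  1  1  2
  0  1  2  2  3
  1  2  3  3  4
  1  2  3  4  5

reading off 1-entries of Δ²R: w = (5, 3, 2, 1, 4).

ℓ(w)=7; the 3 essential cells (i,j,r):

[(1, 4, 0), (2, 2, 0), (3, 1, 0)]


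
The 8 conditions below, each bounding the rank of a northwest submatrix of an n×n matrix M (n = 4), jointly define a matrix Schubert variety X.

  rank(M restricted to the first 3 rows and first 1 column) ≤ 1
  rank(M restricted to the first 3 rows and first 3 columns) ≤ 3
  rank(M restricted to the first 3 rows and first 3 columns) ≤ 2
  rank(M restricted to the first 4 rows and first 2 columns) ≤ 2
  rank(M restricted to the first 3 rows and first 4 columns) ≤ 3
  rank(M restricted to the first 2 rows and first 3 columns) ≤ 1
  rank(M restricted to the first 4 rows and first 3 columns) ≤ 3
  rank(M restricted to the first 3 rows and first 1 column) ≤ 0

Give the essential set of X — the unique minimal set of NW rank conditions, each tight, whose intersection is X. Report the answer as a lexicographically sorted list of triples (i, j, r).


Rank table r_w(4×4) implied by the 8 constraints:

  R[1]: 0, 1, 1, 1
  R[2]: 0, 1, 1, 2
  R[3]: 0, 1, 2, 3
  R[4]: 1, 2, 3, 4

giving w = (2, 4, 3, 1) via Δ²R.

D(w) has 4 cells with 2 SE-corners; essential set:

[(2, 3, 1), (3, 1, 0)]


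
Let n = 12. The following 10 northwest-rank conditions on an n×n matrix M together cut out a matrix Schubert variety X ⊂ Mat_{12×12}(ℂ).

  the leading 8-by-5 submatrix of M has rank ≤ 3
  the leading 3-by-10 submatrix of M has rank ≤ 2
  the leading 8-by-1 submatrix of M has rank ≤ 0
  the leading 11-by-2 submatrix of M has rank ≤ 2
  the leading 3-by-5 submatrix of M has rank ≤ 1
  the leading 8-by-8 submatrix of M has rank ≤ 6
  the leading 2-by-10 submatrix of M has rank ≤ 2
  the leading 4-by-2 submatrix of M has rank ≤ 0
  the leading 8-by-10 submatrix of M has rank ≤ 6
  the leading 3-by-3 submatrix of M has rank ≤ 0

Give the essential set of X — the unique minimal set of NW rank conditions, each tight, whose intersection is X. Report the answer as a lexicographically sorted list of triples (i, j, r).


Reconstructing r_w from the 10 given conditions:

  R[1]: 0 | 0 | 0 | 1 | 1 | 1 | 1 | 1 | 1 | 1 | 1 | 1
  R[2]: 0 | 0 | 0 | 1 | 1 | 2 | 2 | 2 | 2 | 2 | 2 | 2
  R[3]: 0 | 0 | 0 | 1 | 1 | 2 | 2 | 2 | 2 | 2 | 3 | 3
  R[4]: 0 | 0 | 1 | 2 | 2 | 3 | 3 | 3 | 3 | 3 | 4 | 4
  R[5]: 0 | 1 | 2 | 3 | 3 | 4 | 4 | 4 | 4 | 4 | 5 | 5
  R[6]: 0 | 1 | 2 | 3 | 3 | 4 | 5 | 5 | 5 | 5 | 6 | 6
  R[7]: 0 | 1 | 2 | 3 | 3 | 4 | 5 | 6 | 6 | 6 | 7 | 7
  R[8]: 0 | 1 | 2 | 3 | 3 | 4 | 5 | 6 | 6 | 6 | 7 | 8
  R[9]: 1 | 2 | 3 | 4 | 4 | 5 | 6 | 7 | 7 | 7 | 8 | 9
  R[10]: 1 | 2 | 3 | 4 | 5 | 6 | 7 | 8 | 8 | 8 | 9 | 10
  R[11]: 1 | 2 | 3 | 4 | 5 | 6 | 7 | 8 | 9 | 9 | 10 | 11
  R[12]: 1 | 2 | 3 | 4 | 5 | 6 | 7 | 8 | 9 | 10 | 11 | 12

giving w = (4, 6, 11, 3, 2, 7, 8, 12, 1, 5, 9, 10) via Δ²R.

|D(w)|=26, |Ess(w)|=7:

[(3, 3, 0), (3, 5, 1), (3, 10, 2), (4, 2, 0), (8, 1, 0), (8, 5, 3), (8, 10, 6)]


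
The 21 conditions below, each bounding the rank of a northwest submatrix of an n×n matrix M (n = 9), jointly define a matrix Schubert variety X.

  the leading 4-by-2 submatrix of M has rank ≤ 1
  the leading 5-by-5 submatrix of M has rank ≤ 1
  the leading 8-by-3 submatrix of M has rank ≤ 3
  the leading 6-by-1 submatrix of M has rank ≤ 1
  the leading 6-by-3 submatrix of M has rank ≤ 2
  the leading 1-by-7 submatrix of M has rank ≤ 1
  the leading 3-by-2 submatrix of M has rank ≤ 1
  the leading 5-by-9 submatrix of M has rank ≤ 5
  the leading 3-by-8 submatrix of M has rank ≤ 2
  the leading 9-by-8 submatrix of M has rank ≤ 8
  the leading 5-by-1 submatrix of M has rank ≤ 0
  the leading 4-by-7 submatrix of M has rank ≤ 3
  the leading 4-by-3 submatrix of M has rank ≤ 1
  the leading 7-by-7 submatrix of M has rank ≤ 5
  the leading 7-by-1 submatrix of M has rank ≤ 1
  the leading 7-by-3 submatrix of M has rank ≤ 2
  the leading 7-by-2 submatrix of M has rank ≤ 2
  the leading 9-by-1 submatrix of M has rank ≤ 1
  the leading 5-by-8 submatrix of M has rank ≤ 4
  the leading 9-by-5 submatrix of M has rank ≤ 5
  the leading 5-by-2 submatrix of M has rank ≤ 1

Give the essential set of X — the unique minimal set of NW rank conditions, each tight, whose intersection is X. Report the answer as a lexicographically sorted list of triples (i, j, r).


Computing R[i][j] = min implied NW-rank bound (n=9, 21 conditions):

  i=1: 0, 1, 1, 1, 1, 1, 1, 1, 1
  i=2: 0, 1, 1, 1, 1, 2, 2, 2, 2
  i=3: 0, 1, 1, 1, 1, 2, 2, 2, 3
  i=4: 0, 1, 1, 1, 1, 2, 3, 3, 4
  i=5: 0, 1, 1, 1, 1, 2, 3, 4, 5
  i=6: 1, 2, 2, 2, 2, 3, 4, 5, 6
  i=7: 1, 2, 2, 3, 3, 4, 5, 6, 7
  i=8: 1, 2, 3, 4, 4, 5, 6, 7, 8
  i=9: 1, 2, 3, 4, 5, 6, 7, 8, 9

so w = (2, 6, 9, 7, 8, 1, 4, 3, 5).

ℓ(w)=20; the 4 essential cells (i,j,r):

[(3, 8, 2), (5, 1, 0), (5, 5, 1), (7, 3, 2)]


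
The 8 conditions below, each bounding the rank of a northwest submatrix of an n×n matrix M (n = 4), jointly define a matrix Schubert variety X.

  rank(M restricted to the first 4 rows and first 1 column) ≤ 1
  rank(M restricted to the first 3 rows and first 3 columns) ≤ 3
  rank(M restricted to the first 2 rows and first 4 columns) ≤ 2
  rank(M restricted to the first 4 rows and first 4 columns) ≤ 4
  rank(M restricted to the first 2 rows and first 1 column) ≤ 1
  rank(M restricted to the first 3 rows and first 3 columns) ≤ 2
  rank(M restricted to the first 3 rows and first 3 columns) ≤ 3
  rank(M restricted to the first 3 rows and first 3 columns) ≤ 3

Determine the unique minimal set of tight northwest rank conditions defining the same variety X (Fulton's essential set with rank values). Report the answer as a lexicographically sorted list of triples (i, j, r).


Reconstructing r_w from the 8 given conditions:

  1 1 1 1
  1 2 2 2
  1 2 2 3
  1 2 3 4

hence w(1..4) = (1, 2, 4, 3).

|D(w)|=1, |Ess(w)|=1:

[(3, 3, 2)]


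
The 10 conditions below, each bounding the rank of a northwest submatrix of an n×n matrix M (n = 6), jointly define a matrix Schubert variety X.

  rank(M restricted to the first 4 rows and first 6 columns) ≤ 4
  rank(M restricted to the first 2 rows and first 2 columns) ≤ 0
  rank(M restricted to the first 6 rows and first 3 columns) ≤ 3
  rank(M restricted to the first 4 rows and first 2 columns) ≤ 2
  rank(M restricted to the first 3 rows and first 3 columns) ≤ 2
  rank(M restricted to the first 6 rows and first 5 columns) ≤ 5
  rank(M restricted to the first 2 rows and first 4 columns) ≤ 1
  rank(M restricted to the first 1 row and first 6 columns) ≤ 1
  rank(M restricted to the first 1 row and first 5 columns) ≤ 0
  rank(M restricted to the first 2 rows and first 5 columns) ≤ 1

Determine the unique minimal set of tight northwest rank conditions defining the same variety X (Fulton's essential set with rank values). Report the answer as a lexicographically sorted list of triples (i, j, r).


Propagating the 10 rank bounds to every northwest block:

  0, 0, 0, 0, 0, 1
  0, 0, 1, 1, 1, 2
  1, 1, 2, 2, 2, 3
  1, 2, 3, 3, 3, 4
  1, 2, 3, 4, 4, 5
  1, 2, 3, 4, 5, 6

giving w = (6, 3, 1, 2, 4, 5) via Δ²R.

Rothe diagram D(w) (7 cells), 2 SE-corners (essential conditions):

[(1, 5, 0), (2, 2, 0)]


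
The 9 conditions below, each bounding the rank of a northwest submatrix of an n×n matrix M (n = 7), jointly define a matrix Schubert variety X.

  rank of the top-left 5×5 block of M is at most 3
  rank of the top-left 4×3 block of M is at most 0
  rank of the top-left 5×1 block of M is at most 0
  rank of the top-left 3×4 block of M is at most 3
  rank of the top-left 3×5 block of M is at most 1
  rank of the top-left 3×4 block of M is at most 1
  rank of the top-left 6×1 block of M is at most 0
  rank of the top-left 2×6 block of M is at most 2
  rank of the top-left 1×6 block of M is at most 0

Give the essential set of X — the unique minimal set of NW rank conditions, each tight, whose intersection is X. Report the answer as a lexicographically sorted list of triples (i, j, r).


Recovering R(i,j) via the rank-extension bound from the 9 conditions:

  i=1: 0 | 0 | 0 | 0 | 0 | 0 | 1
  i=2: 0 | 0 | 0 | 1 | 1 | 1 | 2
  i=3: 0 | 0 | 0 | 1 | 1 | 2 | 3
  i=4: 0 | 0 | 0 | 1 | 2 | 3 | 4
  i=5: 0 | 1 | 1 | 2 | 3 | 4 | 5
  i=6: 0 | 1 | 2 | 3 | 4 | 5 | 6
  i=7: 1 | 2 | 3 | 4 | 5 | 6 | 7

so w = (7, 4, 6, 5, 2, 3, 1).

Rothe diagram D(w) (18 cells), 4 SE-corners (essential conditions):

[(1, 6, 0), (3, 5, 1), (4, 3, 0), (6, 1, 0)]


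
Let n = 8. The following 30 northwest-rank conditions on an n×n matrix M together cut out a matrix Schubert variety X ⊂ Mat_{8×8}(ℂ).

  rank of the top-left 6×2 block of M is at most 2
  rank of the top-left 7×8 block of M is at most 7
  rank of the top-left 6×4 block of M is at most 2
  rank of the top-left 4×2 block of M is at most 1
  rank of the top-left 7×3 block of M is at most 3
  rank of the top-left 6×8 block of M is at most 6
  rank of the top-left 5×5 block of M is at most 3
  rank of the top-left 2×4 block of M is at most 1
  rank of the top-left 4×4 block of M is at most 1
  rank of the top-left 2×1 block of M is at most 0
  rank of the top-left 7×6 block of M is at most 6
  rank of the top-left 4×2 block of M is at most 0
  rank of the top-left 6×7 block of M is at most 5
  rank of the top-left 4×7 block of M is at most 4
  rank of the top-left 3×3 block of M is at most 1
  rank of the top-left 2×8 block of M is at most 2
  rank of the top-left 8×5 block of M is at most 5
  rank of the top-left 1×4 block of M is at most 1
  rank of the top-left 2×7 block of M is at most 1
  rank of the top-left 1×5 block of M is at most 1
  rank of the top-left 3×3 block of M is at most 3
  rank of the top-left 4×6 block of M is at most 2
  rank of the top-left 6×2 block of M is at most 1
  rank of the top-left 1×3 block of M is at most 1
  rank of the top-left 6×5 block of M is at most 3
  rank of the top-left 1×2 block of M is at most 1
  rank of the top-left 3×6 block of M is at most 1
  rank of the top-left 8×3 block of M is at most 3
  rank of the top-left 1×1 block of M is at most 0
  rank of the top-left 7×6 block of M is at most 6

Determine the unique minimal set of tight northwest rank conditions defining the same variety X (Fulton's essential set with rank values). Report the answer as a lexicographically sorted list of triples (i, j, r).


Propagating the 30 rank bounds to every northwest block:

  0, 0, 1, 1, 1, 1, 1, 1
  0, 0, 1, 1, 1, 1, 1, 2
  0, 0, 1, 1, 1, 1, 2, 3
  0, 0, 1, 1, 2, 2, 3, 4
  1, 1, 2, 2, 3, 3, 4, 5
  1, 1, 2, 2, 3, 4, 5, 6
  1, 2, 3, 3, 4, 5, 6, 7
  1, 2, 3, 4, 5, 6, 7, 8

second differences of R give the permutation w = (3, 8, 7, 5, 1, 6, 2, 4).

6 SE-corners of the 18-cell Rothe diagram give Ess(w):

[(2, 7, 1), (3, 6, 1), (4, 2, 0), (4, 4, 1), (6, 2, 1), (6, 4, 2)]


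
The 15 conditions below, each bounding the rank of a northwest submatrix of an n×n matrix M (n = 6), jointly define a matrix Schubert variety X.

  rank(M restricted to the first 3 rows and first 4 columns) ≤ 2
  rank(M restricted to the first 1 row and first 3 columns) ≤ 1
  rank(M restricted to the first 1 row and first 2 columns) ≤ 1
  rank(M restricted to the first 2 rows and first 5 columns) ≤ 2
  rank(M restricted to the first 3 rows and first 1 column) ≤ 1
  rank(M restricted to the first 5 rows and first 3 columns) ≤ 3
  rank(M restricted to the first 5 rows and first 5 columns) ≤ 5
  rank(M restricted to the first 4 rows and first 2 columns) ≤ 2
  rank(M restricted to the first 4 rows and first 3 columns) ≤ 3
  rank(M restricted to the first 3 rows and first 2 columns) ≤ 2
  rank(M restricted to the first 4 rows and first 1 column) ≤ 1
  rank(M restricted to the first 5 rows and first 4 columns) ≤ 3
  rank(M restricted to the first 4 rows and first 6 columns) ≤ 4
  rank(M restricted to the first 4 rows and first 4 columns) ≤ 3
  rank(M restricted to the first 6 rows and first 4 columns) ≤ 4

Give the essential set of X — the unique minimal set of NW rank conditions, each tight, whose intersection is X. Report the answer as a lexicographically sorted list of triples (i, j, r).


Reconstructing r_w from the 15 given conditions:

  row 1: 1, 1, 1, 1, 1, 1
  row 2: 1, 2, 2, 2, 2, 2
  row 3: 1, 2, 2, 2, 3, 3
  row 4: 1, 2, 3, 3, 4, 4
  row 5: 1, 2, 3, 3, 4, 5
  row 6: 1, 2, 3, 4, 5, 6

the unique w with this rank table is (1, 2, 5, 3, 6, 4).

D(w) has 3 cells with 2 SE-corners; essential set:

[(3, 4, 2), (5, 4, 3)]


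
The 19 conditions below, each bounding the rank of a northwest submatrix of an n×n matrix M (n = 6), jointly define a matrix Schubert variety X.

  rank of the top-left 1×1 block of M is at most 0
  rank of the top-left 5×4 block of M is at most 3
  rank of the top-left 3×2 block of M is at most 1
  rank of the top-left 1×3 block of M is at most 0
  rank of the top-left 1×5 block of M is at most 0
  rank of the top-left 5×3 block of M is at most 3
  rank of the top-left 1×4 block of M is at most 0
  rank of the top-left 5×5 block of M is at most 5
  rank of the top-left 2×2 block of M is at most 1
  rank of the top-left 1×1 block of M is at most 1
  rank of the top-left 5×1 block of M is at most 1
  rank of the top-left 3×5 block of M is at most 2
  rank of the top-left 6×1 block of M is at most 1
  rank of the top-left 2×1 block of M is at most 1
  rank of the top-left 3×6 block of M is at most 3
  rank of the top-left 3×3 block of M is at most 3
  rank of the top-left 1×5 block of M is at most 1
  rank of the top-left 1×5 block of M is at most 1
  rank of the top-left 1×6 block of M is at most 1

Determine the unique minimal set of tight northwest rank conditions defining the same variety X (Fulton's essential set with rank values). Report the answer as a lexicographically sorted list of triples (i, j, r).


Recovering R(i,j) via the rank-extension bound from the 19 conditions:

  0 | 0 | 0 | 0 | 0 | 1
  1 | 1 | 1 | 1 | 1 | 2
  1 | 1 | 2 | 2 | 2 | 3
  1 | 2 | 3 | 3 | 3 | 4
  1 | 2 | 3 | 3 | 4 | 5
  1 | 2 | 3 | 4 | 5 | 6

second differences of R give the permutation w = (6, 1, 3, 2, 5, 4).

3 SE-corners of the 7-cell Rothe diagram give Ess(w):

[(1, 5, 0), (3, 2, 1), (5, 4, 3)]


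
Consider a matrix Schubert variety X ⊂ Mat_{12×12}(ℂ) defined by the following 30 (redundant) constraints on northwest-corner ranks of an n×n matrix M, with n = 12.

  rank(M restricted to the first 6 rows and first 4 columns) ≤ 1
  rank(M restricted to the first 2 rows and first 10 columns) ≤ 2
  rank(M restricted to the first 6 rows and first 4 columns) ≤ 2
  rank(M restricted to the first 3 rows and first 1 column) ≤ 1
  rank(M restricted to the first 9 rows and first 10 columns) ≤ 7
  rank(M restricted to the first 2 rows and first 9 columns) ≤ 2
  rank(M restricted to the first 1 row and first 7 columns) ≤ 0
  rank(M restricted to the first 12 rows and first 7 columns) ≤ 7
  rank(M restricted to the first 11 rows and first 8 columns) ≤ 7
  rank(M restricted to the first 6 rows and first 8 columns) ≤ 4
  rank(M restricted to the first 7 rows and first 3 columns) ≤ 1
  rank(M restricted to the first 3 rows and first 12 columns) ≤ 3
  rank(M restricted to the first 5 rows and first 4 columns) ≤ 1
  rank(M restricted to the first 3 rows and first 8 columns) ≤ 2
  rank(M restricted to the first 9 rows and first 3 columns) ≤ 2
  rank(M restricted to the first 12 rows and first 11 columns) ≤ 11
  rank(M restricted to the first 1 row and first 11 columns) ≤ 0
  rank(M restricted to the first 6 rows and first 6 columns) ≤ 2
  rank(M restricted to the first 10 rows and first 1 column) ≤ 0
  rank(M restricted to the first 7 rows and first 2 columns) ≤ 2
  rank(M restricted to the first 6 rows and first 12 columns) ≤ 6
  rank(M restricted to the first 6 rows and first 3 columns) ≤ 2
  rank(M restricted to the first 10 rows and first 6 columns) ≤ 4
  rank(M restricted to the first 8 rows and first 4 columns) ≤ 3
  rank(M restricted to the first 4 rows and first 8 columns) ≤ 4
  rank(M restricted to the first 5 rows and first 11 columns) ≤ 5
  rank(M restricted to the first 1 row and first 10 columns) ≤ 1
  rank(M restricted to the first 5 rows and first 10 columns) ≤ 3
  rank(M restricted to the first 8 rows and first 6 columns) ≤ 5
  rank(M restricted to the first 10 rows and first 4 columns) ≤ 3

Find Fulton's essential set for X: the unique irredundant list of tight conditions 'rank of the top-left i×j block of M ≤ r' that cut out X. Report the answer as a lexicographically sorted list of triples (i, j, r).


Computing R[i][j] = min implied NW-rank bound (n=12, 30 conditions):

  row 1: 0 | 0 | 0 | 0 | 0 | 0 | 0 | 0 | 0 | 0 | 0 | 1
  row 2: 0 | 1 | 1 | 1 | 1 | 1 | 1 | 1 | 1 | 1 | 1 | 2
  row 3: 0 | 1 | 1 | 1 | 2 | 2 | 2 | 2 | 2 | 2 | 2 | 3
  row 4: 0 | 1 | 1 | 1 | 2 | 2 | 3 | 3 | 3 | 3 | 3 | 4
  row 5: 0 | 1 | 1 | 1 | 2 | 2 | 3 | 3 | 3 | 3 | 4 | 5
  row 6: 0 | 1 | 1 | 1 | 2 | 2 | 3 | 4 | 4 | 4 | 5 | 6
  row 7: 0 | 1 | 1 | 2 | 3 | 3 | 4 | 5 | 5 | 5 | 6 | 7
  row 8: 0 | 1 | 2 | 3 | 4 | 4 | 5 | 6 | 6 | 6 | 7 | 8
  row 9: 0 | 1 | 2 | 3 | 4 | 4 | 5 | 6 | 7 | 7 | 8 | 9
  row 10: 0 | 1 | 2 | 3 | 4 | 4 | 5 | 6 | 7 | 8 | 9 | 10
  row 11: 1 | 2 | 3 | 4 | 5 | 5 | 6 | 7 | 8 | 9 | 10 | 11
  row 12: 1 | 2 | 3 | 4 | 5 | 6 | 7 | 8 | 9 | 10 | 11 | 12

hence w(1..12) = (12, 2, 5, 7, 11, 8, 4, 3, 9, 10, 1, 6).

ℓ(w)=37; the 7 essential cells (i,j,r):

[(1, 11, 0), (5, 10, 3), (6, 4, 1), (6, 6, 2), (7, 3, 1), (10, 1, 0), (10, 6, 4)]


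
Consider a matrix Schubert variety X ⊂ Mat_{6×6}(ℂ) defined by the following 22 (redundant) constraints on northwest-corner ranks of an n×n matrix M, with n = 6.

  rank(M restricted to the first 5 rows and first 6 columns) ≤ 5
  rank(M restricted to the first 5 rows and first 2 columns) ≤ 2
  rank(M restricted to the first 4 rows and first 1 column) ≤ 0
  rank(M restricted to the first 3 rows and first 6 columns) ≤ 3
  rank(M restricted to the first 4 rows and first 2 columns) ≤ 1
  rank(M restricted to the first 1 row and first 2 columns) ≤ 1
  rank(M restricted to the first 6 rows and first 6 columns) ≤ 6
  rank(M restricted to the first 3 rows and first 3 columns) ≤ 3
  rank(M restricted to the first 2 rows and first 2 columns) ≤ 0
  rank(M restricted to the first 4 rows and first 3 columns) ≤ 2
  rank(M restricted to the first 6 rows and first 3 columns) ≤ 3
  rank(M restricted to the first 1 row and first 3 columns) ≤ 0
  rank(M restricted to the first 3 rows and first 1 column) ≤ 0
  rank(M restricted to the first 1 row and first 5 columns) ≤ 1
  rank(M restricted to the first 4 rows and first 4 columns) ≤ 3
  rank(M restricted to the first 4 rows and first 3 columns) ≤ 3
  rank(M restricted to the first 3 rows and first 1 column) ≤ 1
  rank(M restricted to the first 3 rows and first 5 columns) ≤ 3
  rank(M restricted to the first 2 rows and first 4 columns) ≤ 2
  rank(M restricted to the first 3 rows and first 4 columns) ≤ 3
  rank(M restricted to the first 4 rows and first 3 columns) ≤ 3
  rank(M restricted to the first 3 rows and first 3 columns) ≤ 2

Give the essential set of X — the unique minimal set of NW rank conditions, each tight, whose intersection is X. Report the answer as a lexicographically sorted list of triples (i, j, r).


Rank table r_w(6×6) implied by the 22 constraints:

  row 1: 0  0  0  1  1  1
  row 2: 0  0  1  2  2  2
  row 3: 0  1  2  3  3  3
  row 4: 0  1  2  3  4  4
  row 5: 1  2  3  4  5  5
  row 6: 1  2  3  4  5  6

hence w(1..6) = (4, 3, 2, 5, 1, 6).

D(w) has 7 cells with 3 SE-corners; essential set:

[(1, 3, 0), (2, 2, 0), (4, 1, 0)]


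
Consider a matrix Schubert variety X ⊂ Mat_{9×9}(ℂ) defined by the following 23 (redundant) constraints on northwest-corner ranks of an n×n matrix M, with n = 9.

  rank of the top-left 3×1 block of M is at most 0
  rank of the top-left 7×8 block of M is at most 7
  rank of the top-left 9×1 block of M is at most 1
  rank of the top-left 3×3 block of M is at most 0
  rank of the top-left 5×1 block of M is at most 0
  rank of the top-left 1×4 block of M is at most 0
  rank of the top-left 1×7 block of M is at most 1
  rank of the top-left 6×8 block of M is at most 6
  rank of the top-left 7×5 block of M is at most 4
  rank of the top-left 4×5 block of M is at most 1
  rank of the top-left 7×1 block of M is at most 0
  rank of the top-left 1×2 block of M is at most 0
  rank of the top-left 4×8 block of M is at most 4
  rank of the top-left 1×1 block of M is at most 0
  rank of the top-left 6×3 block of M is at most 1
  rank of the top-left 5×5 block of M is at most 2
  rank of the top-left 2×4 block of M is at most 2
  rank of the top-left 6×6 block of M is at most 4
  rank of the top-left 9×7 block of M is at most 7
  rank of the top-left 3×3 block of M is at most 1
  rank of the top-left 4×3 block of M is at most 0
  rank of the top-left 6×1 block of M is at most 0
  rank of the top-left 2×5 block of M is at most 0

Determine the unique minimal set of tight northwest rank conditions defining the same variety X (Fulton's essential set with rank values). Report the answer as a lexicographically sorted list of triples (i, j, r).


Propagating the 23 rank bounds to every northwest block:

  R[1]: 0 | 0 | 0 | 0 | 0 | 1 | 1 | 1 | 1
  R[2]: 0 | 0 | 0 | 0 | 0 | 1 | 2 | 2 | 2
  R[3]: 0 | 0 | 0 | 1 | 1 | 2 | 3 | 3 | 3
  R[4]: 0 | 0 | 0 | 1 | 1 | 2 | 3 | 4 | 4
  R[5]: 0 | 1 | 1 | 2 | 2 | 3 | 4 | 5 | 5
  R[6]: 0 | 1 | 1 | 2 | 3 | 4 | 5 | 6 | 6
  R[7]: 0 | 1 | 2 | 3 | 4 | 5 | 6 | 7 | 7
  R[8]: 1 | 2 | 3 | 4 | 5 | 6 | 7 | 8 | 8
  R[9]: 1 | 2 | 3 | 4 | 5 | 6 | 7 | 8 | 9

giving w = (6, 7, 4, 8, 2, 5, 3, 1, 9) via Δ²R.

ℓ(w)=21; the 5 essential cells (i,j,r):

[(2, 5, 0), (4, 3, 0), (4, 5, 1), (6, 3, 1), (7, 1, 0)]


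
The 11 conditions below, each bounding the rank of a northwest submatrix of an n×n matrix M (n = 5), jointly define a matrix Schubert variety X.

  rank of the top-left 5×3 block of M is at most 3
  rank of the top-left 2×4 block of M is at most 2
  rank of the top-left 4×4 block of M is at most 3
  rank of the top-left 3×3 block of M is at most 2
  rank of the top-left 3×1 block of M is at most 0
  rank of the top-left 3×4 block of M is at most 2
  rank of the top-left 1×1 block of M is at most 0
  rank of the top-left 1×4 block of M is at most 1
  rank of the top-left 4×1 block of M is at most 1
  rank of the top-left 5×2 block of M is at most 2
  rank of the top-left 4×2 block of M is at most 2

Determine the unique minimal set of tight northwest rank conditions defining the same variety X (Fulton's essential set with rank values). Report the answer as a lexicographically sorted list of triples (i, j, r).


Propagating the 11 rank bounds to every northwest block:

  0, 1, 1, 1, 1
  0, 1, 2, 2, 2
  0, 1, 2, 2, 3
  1, 2, 3, 3, 4
  1, 2, 3, 4, 5

so w = (2, 3, 5, 1, 4).

Rothe diagram D(w) (4 cells), 2 SE-corners (essential conditions):

[(3, 1, 0), (3, 4, 2)]


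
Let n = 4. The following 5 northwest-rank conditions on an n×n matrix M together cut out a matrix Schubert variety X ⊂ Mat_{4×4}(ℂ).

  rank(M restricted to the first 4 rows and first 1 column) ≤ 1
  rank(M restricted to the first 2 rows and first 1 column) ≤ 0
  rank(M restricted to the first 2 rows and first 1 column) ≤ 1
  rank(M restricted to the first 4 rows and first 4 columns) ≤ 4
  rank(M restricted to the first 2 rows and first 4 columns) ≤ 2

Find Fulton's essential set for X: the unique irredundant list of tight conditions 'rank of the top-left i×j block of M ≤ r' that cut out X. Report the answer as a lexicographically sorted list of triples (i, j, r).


The tightest implied rank at each (i,j), from the 5 conditions:

  0 1 1 1
  0 1 2 2
  1 2 3 3
  1 2 3 4

the unique w with this rank table is (2, 3, 1, 4).

Fulton essential set (1 of the 2 Rothe cells):

[(2, 1, 0)]


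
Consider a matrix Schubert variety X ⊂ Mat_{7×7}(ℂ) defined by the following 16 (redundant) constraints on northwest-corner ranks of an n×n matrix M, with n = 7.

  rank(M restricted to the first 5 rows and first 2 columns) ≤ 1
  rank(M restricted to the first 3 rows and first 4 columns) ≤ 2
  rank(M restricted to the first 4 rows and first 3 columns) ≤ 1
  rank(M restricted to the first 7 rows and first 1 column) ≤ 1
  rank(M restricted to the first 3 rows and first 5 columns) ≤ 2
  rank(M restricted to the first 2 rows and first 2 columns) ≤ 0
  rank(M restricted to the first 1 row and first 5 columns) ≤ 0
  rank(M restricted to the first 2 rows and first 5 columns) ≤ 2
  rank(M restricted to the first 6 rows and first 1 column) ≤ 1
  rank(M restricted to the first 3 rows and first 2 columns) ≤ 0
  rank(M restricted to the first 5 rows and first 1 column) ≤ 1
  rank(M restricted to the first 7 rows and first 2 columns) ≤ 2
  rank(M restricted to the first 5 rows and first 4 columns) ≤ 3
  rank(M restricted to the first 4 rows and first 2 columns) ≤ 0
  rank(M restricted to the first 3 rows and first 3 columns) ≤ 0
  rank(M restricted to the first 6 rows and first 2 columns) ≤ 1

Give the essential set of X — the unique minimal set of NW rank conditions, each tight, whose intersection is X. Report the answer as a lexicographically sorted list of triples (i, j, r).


The tightest implied rank at each (i,j), from the 16 conditions:

  i=1: 0 | 0 | 0 | 0 | 0 | 1 | 1
  i=2: 0 | 0 | 0 | 1 | 1 | 2 | 2
  i=3: 0 | 0 | 0 | 1 | 2 | 3 | 3
  i=4: 0 | 0 | 1 | 2 | 3 | 4 | 4
  i=5: 1 | 1 | 2 | 3 | 4 | 5 | 5
  i=6: 1 | 1 | 2 | 3 | 4 | 5 | 6
  i=7: 1 | 2 | 3 | 4 | 5 | 6 | 7

giving w = (6, 4, 5, 3, 1, 7, 2) via Δ²R.

D(w) has 14 cells with 4 SE-corners; essential set:

[(1, 5, 0), (3, 3, 0), (4, 2, 0), (6, 2, 1)]


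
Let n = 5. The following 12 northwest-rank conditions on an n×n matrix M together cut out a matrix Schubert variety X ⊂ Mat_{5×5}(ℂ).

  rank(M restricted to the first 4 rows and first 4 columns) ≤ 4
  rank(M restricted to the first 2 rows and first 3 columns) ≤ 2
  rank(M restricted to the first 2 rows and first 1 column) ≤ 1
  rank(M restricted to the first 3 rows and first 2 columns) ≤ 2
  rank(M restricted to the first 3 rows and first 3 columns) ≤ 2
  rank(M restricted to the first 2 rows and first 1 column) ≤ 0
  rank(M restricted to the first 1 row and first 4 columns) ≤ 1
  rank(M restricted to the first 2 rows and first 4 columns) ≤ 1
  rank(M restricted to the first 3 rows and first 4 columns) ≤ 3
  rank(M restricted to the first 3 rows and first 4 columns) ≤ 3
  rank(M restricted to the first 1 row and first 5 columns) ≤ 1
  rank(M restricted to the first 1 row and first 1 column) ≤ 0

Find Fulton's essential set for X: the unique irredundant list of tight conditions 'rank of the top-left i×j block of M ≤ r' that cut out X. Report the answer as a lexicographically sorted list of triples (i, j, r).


The tightest implied rank at each (i,j), from the 12 conditions:

  row 1: 0 1 1 1 1
  row 2: 0 1 1 1 2
  row 3: 1 2 2 2 3
  row 4: 1 2 3 3 4
  row 5: 1 2 3 4 5

so w = (2, 5, 1, 3, 4).

ℓ(w)=4; the 2 essential cells (i,j,r):

[(2, 1, 0), (2, 4, 1)]


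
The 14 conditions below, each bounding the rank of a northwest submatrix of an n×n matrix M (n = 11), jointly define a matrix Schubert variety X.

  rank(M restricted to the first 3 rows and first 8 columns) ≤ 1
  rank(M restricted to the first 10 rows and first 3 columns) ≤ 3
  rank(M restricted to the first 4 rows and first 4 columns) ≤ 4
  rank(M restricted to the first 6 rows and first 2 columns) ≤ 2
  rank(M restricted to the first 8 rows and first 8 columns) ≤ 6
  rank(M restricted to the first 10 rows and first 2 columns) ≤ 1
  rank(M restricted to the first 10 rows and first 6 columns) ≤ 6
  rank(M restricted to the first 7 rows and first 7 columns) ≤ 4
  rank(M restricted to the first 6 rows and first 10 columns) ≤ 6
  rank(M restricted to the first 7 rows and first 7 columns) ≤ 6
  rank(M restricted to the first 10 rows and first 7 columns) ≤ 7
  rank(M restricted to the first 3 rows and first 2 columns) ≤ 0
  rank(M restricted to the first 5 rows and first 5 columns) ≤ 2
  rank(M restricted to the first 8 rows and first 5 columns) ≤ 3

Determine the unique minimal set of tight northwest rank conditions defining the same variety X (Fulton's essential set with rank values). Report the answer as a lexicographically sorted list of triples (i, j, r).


The tightest implied rank at each (i,j), from the 14 conditions:

  R[1]: 0, 0, 1, 1, 1, 1, 1, 1, 1, 1, 1
  R[2]: 0, 0, 1, 1, 1, 1, 1, 1, 2, 2, 2
  R[3]: 0, 0, 1, 1, 1, 1, 1, 1, 2, 3, 3
  R[4]: 1, 1, 2, 2, 2, 2, 2, 2, 3, 4, 4
  R[5]: 1, 1, 2, 2, 2, 3, 3, 3, 4, 5, 5
  R[6]: 1, 1, 2, 3, 3, 4, 4, 4, 5, 6, 6
  R[7]: 1, 1, 2, 3, 3, 4, 4, 5, 6, 7, 7
  R[8]: 1, 1, 2, 3, 3, 4, 5, 6, 7, 8, 8
  R[9]: 1, 1, 2, 3, 4, 5, 6, 7, 8, 9, 9
  R[10]: 1, 1, 2, 3, 4, 5, 6, 7, 8, 9, 10
  R[11]: 1, 2, 3, 4, 5, 6, 7, 8, 9, 10, 11

second differences of R give the permutation w = (3, 9, 10, 1, 6, 4, 8, 7, 5, 11, 2).

Rothe diagram D(w) (27 cells), 6 SE-corners (essential conditions):

[(3, 2, 0), (3, 8, 1), (5, 5, 2), (7, 7, 4), (8, 5, 3), (10, 2, 1)]


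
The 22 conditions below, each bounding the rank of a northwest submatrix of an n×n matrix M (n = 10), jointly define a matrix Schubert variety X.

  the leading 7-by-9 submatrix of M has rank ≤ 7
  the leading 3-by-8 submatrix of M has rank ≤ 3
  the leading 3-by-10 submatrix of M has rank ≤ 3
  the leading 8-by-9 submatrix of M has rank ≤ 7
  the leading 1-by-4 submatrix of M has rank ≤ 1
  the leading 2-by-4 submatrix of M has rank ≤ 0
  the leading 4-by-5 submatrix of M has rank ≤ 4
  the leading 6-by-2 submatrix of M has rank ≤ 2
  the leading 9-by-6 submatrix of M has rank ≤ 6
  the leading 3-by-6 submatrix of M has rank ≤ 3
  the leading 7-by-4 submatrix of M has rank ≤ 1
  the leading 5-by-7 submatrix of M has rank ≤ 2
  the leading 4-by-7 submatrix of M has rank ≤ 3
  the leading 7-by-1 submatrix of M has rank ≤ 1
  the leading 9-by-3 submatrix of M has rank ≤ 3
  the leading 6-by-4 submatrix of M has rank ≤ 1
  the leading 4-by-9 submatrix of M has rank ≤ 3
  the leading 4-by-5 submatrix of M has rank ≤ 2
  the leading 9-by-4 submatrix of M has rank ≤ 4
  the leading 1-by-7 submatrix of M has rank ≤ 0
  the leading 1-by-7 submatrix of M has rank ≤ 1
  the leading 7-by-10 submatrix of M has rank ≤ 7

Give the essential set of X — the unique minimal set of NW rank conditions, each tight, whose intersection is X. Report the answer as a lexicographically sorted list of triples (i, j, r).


The tightest implied rank at each (i,j), from the 22 conditions:

  0 | 0 | 0 | 0 | 0 | 0 | 0 | 1 | 1 | 1
  0 | 0 | 0 | 0 | 1 | 1 | 1 | 2 | 2 | 2
  1 | 1 | 1 | 1 | 2 | 2 | 2 | 3 | 3 | 3
  1 | 1 | 1 | 1 | 2 | 2 | 2 | 3 | 3 | 4
  1 | 1 | 1 | 1 | 2 | 2 | 2 | 3 | 4 | 5
  1 | 1 | 1 | 1 | 2 | 3 | 3 | 4 | 5 | 6
  1 | 1 | 1 | 1 | 2 | 3 | 4 | 5 | 6 | 7
  1 | 2 | 2 | 2 | 3 | 4 | 5 | 6 | 7 | 8
  1 | 2 | 3 | 3 | 4 | 5 | 6 | 7 | 8 | 9
  1 | 2 | 3 | 4 | 5 | 6 | 7 | 8 | 9 | 10

reading off 1-entries of Δ²R: w = (8, 5, 1, 10, 9, 6, 7, 2, 3, 4).

Rothe diagram D(w) (28 cells), 5 SE-corners (essential conditions):

[(1, 7, 0), (2, 4, 0), (4, 9, 3), (5, 7, 2), (7, 4, 1)]


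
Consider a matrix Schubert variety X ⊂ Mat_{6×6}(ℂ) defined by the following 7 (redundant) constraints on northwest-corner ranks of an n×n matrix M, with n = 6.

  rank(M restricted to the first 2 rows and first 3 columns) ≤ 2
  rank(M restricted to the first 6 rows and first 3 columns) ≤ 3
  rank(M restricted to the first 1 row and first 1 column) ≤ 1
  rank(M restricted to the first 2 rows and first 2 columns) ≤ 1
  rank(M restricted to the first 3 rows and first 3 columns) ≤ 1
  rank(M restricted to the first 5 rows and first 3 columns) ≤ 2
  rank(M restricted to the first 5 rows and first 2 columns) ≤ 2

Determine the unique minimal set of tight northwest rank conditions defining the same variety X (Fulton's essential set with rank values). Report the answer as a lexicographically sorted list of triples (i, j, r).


The tightest implied rank at each (i,j), from the 7 conditions:

  R[1]: 1 1 1 1 1 1
  R[2]: 1 1 1 2 2 2
  R[3]: 1 1 1 2 3 3
  R[4]: 1 2 2 3 4 4
  R[5]: 1 2 2 3 4 5
  R[6]: 1 2 3 4 5 6

second differences of R give the permutation w = (1, 4, 5, 2, 6, 3).

ℓ(w)=5; the 2 essential cells (i,j,r):

[(3, 3, 1), (5, 3, 2)]


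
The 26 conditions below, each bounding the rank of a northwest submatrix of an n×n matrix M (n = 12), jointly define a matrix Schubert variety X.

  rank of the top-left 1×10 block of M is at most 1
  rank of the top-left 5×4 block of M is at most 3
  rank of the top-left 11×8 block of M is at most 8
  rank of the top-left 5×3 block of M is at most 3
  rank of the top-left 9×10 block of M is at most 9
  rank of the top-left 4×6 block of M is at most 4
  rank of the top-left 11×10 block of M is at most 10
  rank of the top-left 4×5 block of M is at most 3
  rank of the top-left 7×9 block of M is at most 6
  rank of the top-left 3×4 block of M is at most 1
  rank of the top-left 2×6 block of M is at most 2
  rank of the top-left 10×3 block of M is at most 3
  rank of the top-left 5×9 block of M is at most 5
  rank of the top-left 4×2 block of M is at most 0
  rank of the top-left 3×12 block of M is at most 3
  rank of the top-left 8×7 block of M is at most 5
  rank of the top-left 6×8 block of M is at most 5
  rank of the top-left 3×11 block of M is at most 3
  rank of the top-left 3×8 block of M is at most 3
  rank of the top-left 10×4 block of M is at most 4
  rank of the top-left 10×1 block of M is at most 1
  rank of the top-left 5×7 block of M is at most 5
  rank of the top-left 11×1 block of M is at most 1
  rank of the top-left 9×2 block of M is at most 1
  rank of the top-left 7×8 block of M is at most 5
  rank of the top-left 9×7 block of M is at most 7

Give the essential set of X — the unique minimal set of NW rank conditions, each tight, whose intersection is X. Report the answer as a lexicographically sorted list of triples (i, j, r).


Recovering R(i,j) via the rank-extension bound from the 26 conditions:

  0  0  1  1  1  1  1  1  1  1  1  1
  0  0  1  1  2  2  2  2  2  2  2  2
  0  0  1  1  2  3  3  3  3  3  3  3
  0  0  1  2  3  4  4  4  4  4  4  4
  1  1  2  3  4  5  5  5  5  5  5  5
  1  1  2  3  4  5  5  5  6  6  6  6
  1  1  2  3  4  5  5  5  6  7  7  7
  1  1  2  3  4  5  5  6  7  8  8  8
  1  1  2  3  4  5  6  7  8  9  9  9
  1  2  3  4  5  6  7  8  9  10  10  10
  1  2  3  4  5  6  7  8  9  10  11  11
  1  2  3  4  5  6  7  8  9  10  11  12

giving w = (3, 5, 6, 4, 1, 9, 10, 8, 7, 2, 11, 12) via Δ²R.

Rothe diagram D(w) (19 cells), 5 SE-corners (essential conditions):

[(3, 4, 1), (4, 2, 0), (7, 8, 5), (8, 7, 5), (9, 2, 1)]


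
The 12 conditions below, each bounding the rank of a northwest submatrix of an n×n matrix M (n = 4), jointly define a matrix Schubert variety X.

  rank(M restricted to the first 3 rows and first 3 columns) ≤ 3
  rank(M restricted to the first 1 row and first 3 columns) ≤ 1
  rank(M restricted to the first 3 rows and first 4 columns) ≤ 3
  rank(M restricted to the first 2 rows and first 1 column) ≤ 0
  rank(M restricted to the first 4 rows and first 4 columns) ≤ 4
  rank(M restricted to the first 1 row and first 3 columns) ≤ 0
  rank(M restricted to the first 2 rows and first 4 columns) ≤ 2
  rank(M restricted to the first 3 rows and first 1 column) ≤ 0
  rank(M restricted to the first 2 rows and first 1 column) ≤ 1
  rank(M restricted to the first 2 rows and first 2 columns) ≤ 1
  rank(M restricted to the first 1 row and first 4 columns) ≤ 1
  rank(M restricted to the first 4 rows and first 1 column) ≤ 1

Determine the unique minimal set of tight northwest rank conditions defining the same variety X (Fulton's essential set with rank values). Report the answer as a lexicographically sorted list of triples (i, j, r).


Computing R[i][j] = min implied NW-rank bound (n=4, 12 conditions):

  i=1: 0 | 0 | 0 | 1
  i=2: 0 | 1 | 1 | 2
  i=3: 0 | 1 | 2 | 3
  i=4: 1 | 2 | 3 | 4

hence w(1..4) = (4, 2, 3, 1).

ℓ(w)=5; the 2 essential cells (i,j,r):

[(1, 3, 0), (3, 1, 0)]


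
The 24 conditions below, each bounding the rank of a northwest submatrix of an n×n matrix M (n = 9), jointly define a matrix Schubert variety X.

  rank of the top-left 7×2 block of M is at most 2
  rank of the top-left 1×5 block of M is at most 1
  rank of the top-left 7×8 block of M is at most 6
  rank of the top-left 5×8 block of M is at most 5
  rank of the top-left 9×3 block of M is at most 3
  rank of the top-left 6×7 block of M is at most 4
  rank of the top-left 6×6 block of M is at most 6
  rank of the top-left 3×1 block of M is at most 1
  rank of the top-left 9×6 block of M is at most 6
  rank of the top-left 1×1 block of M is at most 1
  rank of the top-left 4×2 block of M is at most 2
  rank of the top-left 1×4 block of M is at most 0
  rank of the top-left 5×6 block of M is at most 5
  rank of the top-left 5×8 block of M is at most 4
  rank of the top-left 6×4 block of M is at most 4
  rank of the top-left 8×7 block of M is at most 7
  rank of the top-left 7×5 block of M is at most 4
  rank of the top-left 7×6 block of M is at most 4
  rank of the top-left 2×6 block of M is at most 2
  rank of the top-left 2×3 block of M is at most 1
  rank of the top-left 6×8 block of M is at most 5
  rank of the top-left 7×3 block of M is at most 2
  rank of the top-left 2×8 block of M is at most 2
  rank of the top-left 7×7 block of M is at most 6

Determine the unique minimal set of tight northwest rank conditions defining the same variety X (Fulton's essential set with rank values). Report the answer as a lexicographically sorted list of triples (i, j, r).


The tightest implied rank at each (i,j), from the 24 conditions:

  R[1]: 0 0 0 0 1 1 1 1 1
  R[2]: 1 1 1 1 2 2 2 2 2
  R[3]: 1 2 2 2 3 3 3 3 3
  R[4]: 1 2 2 3 4 4 4 4 4
  R[5]: 1 2 2 3 4 4 4 4 5
  R[6]: 1 2 2 3 4 4 4 5 6
  R[7]: 1 2 2 3 4 4 5 6 7
  R[8]: 1 2 3 4 5 5 6 7 8
  R[9]: 1 2 3 4 5 6 7 8 9

hence w(1..9) = (5, 1, 2, 4, 9, 8, 7, 3, 6).

Fulton essential set (5 of the 14 Rothe cells):

[(1, 4, 0), (5, 8, 4), (6, 7, 4), (7, 3, 2), (7, 6, 4)]


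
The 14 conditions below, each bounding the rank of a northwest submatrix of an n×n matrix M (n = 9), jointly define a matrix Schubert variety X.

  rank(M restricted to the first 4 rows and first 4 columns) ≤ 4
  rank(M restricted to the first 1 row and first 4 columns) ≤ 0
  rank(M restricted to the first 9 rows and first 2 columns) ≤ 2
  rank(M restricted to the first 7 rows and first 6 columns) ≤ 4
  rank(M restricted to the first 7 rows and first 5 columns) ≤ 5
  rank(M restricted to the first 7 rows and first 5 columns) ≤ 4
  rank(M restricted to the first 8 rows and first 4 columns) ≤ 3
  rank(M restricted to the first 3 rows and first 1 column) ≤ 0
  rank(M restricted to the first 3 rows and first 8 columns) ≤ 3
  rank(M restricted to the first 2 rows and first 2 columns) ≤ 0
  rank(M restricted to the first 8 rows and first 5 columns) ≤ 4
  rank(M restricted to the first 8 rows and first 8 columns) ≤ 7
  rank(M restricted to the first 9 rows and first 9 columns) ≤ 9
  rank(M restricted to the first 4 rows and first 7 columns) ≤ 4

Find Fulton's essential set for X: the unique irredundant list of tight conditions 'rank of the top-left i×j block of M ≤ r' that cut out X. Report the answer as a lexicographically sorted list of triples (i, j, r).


Reconstructing r_w from the 14 given conditions:

  0 0 0 0 1 1 1 1 1
  0 0 1 1 2 2 2 2 2
  0 1 2 2 3 3 3 3 3
  1 2 3 3 4 4 4 4 4
  1 2 3 3 4 4 5 5 5
  1 2 3 3 4 4 5 6 6
  1 2 3 3 4 4 5 6 7
  1 2 3 3 4 5 6 7 8
  1 2 3 4 5 6 7 8 9

reading off 1-entries of Δ²R: w = (5, 3, 2, 1, 7, 8, 9, 6, 4).

Rothe diagram D(w) (14 cells), 5 SE-corners (essential conditions):

[(1, 4, 0), (2, 2, 0), (3, 1, 0), (7, 6, 4), (8, 4, 3)]
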